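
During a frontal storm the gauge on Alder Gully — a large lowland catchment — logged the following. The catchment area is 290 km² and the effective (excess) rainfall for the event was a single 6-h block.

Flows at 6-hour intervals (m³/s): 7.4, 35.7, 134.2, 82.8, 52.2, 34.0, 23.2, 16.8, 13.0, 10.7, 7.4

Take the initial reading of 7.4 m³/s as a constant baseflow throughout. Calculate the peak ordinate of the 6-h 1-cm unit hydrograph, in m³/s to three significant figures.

Direct runoff: 0.0, 28.3, 126.8, 75.4, 44.8, 26.6, 15.8, 9.4, 5.6, 3.3, 0.0 m³/s; ΣQ_DR = 336.0 m³/s, peak = 126.8 m³/s.
Runoff depth d = ΣQ_DR·Δt / A = 336.0 × 21600 / (290 km²) = 25.03 mm.
The 1-cm UH is the DRH scaled by (10 mm)/d, so U_p = 126.8 × 10/25.03 = 50.7 m³/s.

U_p ≈ 50.7 m³/s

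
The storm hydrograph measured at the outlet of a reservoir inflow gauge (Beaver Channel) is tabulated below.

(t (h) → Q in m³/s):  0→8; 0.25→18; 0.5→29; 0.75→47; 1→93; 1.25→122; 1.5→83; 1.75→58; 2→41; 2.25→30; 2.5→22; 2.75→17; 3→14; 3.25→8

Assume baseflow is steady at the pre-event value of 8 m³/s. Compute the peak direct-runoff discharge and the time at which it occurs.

Q_p = 114.0 m³/s at t = 1.25 h

Subtracting baseflow gives direct-runoff ordinates: 0.0, 10.0, 21.0, 39.0, 85.0, 114.0, 75.0, 50.0, 33.0, 22.0, 14.0, 9.0, 6.0, 0.0 m³/s.
The maximum is 114.0 m³/s, occurring at the reading for t = 1.25 h.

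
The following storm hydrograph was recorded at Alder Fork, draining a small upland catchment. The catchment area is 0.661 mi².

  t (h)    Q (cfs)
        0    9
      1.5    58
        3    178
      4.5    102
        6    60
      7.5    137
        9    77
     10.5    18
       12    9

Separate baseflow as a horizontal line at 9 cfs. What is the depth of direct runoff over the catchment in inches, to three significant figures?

Direct runoff: 0.0, 49.0, 169.0, 93.0, 51.0, 128.0, 68.0, 9.0, 0.0 cfs; ΣQ_DR = 567.0 cfs.
V = ΣQ_DR · Δt = 567.0 × 5400 s = 3.062 × 10^6 ft³.
Over A = 0.661 mi², depth = V / A = 1.99 in.

d ≈ 1.99 in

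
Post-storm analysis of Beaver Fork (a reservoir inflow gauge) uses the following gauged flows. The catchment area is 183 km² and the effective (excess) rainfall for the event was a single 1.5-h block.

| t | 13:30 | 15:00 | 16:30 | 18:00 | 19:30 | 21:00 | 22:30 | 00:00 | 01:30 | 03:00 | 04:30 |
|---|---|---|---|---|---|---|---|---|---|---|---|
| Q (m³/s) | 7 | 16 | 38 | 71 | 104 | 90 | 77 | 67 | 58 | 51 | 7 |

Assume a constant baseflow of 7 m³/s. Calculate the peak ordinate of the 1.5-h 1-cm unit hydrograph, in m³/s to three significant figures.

U_p ≈ 64.6 m³/s

Direct runoff: 0.0, 9.0, 31.0, 64.0, 97.0, 83.0, 70.0, 60.0, 51.0, 44.0, 0.0 m³/s; ΣQ_DR = 509.0 m³/s, peak = 97.0 m³/s.
Runoff depth d = ΣQ_DR·Δt / A = 509.0 × 5400 / (183 km²) = 15.02 mm.
The 1-cm UH is the DRH scaled by (10 mm)/d, so U_p = 97.0 × 10/15.02 = 64.6 m³/s.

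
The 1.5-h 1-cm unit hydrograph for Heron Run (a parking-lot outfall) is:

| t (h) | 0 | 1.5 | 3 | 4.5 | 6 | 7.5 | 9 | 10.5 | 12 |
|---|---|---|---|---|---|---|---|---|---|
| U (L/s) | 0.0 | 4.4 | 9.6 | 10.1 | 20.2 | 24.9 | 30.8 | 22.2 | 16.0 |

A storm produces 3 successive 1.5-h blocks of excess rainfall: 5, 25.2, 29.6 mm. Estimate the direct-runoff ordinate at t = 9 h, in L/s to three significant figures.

Q ≈ 138 L/s

By discrete convolution, Q_j = Σ (P_i / 10 mm) · U_{j−i}.
At t = 9 h (j=6): Q = (5/10)·30.8 + (25.2/10)·24.9 + (29.6/10)·20.2 = 138 L/s.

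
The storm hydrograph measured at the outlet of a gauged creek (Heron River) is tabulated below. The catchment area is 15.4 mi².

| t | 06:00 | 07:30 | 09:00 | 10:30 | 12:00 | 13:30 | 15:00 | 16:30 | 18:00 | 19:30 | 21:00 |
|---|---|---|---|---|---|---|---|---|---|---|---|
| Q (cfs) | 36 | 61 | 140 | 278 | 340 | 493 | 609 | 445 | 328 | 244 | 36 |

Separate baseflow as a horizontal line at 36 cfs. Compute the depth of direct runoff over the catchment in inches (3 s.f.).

d ≈ 0.395 in

Direct runoff: 0.0, 25.0, 104.0, 242.0, 304.0, 457.0, 573.0, 409.0, 292.0, 208.0, 0.0 cfs; ΣQ_DR = 2614 cfs.
V = ΣQ_DR · Δt = 2614 × 5400 s = 1.412 × 10^7 ft³.
Over A = 15.4 mi², depth = V / A = 0.395 in.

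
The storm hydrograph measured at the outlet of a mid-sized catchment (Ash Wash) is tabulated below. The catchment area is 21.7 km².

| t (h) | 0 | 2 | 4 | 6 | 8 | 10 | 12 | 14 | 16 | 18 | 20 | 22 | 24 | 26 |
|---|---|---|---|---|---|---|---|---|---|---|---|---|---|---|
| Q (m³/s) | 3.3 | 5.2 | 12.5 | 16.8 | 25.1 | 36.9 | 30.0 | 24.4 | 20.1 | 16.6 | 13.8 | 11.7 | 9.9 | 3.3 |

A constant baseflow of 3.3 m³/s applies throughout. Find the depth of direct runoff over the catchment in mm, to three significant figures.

d ≈ 60.9 mm

Direct runoff: 0.0, 1.9, 9.2, 13.5, 21.8, 33.6, 26.7, 21.1, 16.8, 13.3, 10.5, 8.4, 6.6, 0.0 m³/s; ΣQ_DR = 183.4 m³/s.
V = ΣQ_DR · Δt = 183.4 × 7200 s = 1.320 × 10^6 m³.
Over A = 21.7 km², depth = V / A = 60.9 mm.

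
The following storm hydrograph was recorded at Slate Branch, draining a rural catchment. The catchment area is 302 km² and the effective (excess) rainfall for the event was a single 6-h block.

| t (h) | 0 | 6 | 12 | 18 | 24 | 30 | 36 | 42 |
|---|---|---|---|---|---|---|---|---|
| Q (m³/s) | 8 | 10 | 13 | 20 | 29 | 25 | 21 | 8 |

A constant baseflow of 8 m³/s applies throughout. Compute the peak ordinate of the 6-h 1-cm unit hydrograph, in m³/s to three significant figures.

U_p ≈ 41.9 m³/s

Direct runoff: 0.0, 2.0, 5.0, 12.0, 21.0, 17.0, 13.0, 0.0 m³/s; ΣQ_DR = 70.00 m³/s, peak = 21.0 m³/s.
Runoff depth d = ΣQ_DR·Δt / A = 70.00 × 21600 / (302 km²) = 5.007 mm.
The 1-cm UH is the DRH scaled by (10 mm)/d, so U_p = 21.0 × 10/5.007 = 41.9 m³/s.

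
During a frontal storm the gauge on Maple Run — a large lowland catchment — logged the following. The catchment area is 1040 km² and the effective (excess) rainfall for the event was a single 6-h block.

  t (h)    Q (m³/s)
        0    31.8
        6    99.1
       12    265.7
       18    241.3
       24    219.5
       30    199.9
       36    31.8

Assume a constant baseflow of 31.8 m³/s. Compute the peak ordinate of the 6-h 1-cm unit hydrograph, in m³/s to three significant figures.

U_p ≈ 130 m³/s

Direct runoff: 0.0, 67.3, 233.9, 209.5, 187.7, 168.1, 0.0 m³/s; ΣQ_DR = 866.5 m³/s, peak = 233.9 m³/s.
Runoff depth d = ΣQ_DR·Δt / A = 866.5 × 21600 / (1040 km²) = 18.00 mm.
The 1-cm UH is the DRH scaled by (10 mm)/d, so U_p = 233.9 × 10/18.00 = 130 m³/s.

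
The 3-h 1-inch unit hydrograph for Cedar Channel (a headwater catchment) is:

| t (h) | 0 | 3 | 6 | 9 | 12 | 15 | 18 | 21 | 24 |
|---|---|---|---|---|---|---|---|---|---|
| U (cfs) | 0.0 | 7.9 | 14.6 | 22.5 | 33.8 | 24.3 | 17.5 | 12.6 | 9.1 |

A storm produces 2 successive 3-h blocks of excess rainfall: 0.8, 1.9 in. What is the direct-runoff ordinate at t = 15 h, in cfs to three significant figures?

Q ≈ 83.7 cfs

By discrete convolution, Q_j = Σ (P_i / 1 in) · U_{j−i}.
At t = 15 h (j=5): Q = (0.8/1)·24.3 + (1.9/1)·33.8 = 83.7 cfs.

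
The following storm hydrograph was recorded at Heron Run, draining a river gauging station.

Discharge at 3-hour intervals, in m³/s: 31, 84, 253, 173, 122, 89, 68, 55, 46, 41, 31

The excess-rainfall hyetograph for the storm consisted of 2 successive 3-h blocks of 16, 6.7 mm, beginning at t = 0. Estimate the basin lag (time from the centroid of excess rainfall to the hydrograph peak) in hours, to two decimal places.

t_L ≈ 3.61 h

Centroid of excess rainfall: t_c = Σ P_i·t̄_i / ΣP_i = 2.3855 h (block centres at 1.5, 4.5 h).
Hydrograph peak occurs at t = 6 h, so basin lag t_L = 6 − 2.3855 = 3.61 h.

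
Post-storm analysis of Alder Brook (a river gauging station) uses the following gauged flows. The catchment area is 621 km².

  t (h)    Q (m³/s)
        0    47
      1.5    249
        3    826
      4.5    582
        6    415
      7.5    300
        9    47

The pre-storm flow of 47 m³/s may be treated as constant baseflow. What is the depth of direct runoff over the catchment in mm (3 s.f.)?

d ≈ 18.6 mm

Direct runoff: 0.0, 202.0, 779.0, 535.0, 368.0, 253.0, 0.0 m³/s; ΣQ_DR = 2137 m³/s.
V = ΣQ_DR · Δt = 2137 × 5400 s = 1.154 × 10^7 m³.
Over A = 621 km², depth = V / A = 18.6 mm.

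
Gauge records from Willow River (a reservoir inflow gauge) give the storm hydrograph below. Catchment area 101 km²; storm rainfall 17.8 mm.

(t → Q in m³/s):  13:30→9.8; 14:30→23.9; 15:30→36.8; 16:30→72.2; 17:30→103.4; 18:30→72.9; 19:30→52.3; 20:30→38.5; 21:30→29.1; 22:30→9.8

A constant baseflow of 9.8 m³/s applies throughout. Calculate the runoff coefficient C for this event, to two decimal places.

ΣQ_DR = 350.7 m³/s; V = ΣQ_DR·Δt = 1.263 × 10^6 m³.
Runoff depth d = V / A = 12.50 mm.
C = d / P = 12.50 / 17.8 = 0.70.

C ≈ 0.70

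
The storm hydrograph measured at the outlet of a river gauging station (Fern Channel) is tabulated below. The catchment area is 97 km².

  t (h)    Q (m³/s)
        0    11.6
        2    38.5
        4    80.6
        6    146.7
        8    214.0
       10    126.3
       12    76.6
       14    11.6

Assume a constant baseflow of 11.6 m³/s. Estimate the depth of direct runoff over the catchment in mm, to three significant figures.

d ≈ 45.5 mm

Direct runoff: 0.0, 26.9, 69.0, 135.1, 202.4, 114.7, 65.0, 0.0 m³/s; ΣQ_DR = 613.1 m³/s.
V = ΣQ_DR · Δt = 613.1 × 7200 s = 4.414 × 10^6 m³.
Over A = 97 km², depth = V / A = 45.5 mm.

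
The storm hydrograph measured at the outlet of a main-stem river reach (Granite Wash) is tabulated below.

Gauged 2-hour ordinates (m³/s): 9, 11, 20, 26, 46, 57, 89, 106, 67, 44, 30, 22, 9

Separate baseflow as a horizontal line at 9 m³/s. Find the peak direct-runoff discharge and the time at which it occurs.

Subtracting baseflow gives direct-runoff ordinates: 0.0, 2.0, 11.0, 17.0, 37.0, 48.0, 80.0, 97.0, 58.0, 35.0, 21.0, 13.0, 0.0 m³/s.
The maximum is 97.0 m³/s, occurring at the reading for t = 14 h.

Q_p = 97.0 m³/s at t = 14 h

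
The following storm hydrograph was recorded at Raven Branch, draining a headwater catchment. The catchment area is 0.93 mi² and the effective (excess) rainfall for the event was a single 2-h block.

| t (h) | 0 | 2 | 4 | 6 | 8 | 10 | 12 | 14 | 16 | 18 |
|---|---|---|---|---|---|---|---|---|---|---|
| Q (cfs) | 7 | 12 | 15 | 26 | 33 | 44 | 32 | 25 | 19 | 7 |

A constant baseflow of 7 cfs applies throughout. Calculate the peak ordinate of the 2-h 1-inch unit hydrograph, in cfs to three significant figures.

Direct runoff: 0.0, 5.0, 8.0, 19.0, 26.0, 37.0, 25.0, 18.0, 12.0, 0.0 cfs; ΣQ_DR = 150.0 cfs, peak = 37.0 cfs.
Runoff depth d = ΣQ_DR·Δt / A = 150.0 × 7200 / (0.93 mi²) = 0.4999 in.
The 1-inch UH is the DRH scaled by (1 in)/d, so U_p = 37.0 × 1/0.4999 = 74.0 cfs.

U_p ≈ 74.0 cfs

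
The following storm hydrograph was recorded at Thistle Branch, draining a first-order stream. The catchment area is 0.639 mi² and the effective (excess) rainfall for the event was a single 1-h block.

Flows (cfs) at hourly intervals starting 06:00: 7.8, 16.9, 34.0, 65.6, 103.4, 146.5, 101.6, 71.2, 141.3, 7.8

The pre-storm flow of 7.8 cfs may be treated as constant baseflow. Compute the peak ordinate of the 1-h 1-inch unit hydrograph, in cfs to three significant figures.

U_p ≈ 92.5 cfs

Direct runoff: 0.0, 9.1, 26.2, 57.8, 95.6, 138.7, 93.8, 63.4, 133.5, 0.0 cfs; ΣQ_DR = 618.1 cfs, peak = 138.7 cfs.
Runoff depth d = ΣQ_DR·Δt / A = 618.1 × 3600 / (0.639 mi²) = 1.499 in.
The 1-inch UH is the DRH scaled by (1 in)/d, so U_p = 138.7 × 1/1.499 = 92.5 cfs.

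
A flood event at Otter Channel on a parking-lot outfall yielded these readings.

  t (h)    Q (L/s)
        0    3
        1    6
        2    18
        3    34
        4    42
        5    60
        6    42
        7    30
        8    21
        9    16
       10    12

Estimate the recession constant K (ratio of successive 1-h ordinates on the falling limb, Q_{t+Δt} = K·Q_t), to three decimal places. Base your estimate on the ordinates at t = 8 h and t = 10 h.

K ≈ 0.756

Using the recession-limb readings at t = 8 h and t = 10 h: Q falls from 21 to 12 L/s over 2 intervals.
K = (Q₂/Q₁)^(1/2) = (12/21)^(1/2) = 0.756.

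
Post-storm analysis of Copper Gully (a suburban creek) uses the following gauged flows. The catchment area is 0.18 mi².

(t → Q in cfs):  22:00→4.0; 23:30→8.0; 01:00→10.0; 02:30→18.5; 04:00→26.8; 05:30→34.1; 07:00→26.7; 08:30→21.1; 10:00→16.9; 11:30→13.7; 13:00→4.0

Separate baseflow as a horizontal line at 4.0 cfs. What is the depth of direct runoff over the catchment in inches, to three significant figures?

Direct runoff: 0.0, 4.0, 6.0, 14.5, 22.8, 30.1, 22.7, 17.1, 12.9, 9.7, 0.0 cfs; ΣQ_DR = 139.8 cfs.
V = ΣQ_DR · Δt = 139.8 × 5400 s = 7.549 × 10^5 ft³.
Over A = 0.18 mi², depth = V / A = 1.81 in.

d ≈ 1.81 in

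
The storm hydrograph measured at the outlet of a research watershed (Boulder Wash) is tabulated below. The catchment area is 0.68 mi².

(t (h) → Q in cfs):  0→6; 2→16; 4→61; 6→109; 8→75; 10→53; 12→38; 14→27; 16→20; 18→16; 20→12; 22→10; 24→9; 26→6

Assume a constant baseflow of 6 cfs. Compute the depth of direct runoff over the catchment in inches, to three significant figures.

d ≈ 1.70 in

Direct runoff: 0.0, 10.0, 55.0, 103.0, 69.0, 47.0, 32.0, 21.0, 14.0, 10.0, 6.0, 4.0, 3.0, 0.0 cfs; ΣQ_DR = 374.0 cfs.
V = ΣQ_DR · Δt = 374.0 × 7200 s = 2.693 × 10^6 ft³.
Over A = 0.68 mi², depth = V / A = 1.70 in.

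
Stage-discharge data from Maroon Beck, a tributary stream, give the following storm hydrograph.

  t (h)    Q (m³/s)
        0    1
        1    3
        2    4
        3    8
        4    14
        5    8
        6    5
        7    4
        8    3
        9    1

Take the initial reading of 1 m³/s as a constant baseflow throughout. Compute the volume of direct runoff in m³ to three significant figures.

V ≈ 1.48 × 10^5 m³

Direct-runoff ordinates (Q − Q_b): 0.0, 2.0, 3.0, 7.0, 13.0, 7.0, 4.0, 3.0, 2.0, 0.0 m³/s.
ΣQ_DR = 41.00 m³/s.
With Δt = 1 h = 3600 s, V = ΣQ_DR · Δt = 41.00 × 3600 = 1.48 × 10^5 m³.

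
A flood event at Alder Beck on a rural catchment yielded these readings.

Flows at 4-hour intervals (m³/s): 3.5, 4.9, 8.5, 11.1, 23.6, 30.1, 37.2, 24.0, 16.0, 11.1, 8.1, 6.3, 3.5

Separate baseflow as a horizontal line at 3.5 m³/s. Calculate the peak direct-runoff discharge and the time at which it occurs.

Subtracting baseflow gives direct-runoff ordinates: 0.0, 1.4, 5.0, 7.6, 20.1, 26.6, 33.7, 20.5, 12.5, 7.6, 4.6, 2.8, 0.0 m³/s.
The maximum is 33.7 m³/s, occurring at the reading for t = 24 h.

Q_p = 33.7 m³/s at t = 24 h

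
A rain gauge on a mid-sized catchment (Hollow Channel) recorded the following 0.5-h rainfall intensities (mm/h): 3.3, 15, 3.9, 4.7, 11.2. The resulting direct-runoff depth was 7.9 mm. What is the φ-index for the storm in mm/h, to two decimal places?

Only the 2 blocks with intensity above φ contribute runoff: 15, 11.2 mm/h.
Σ(I−φ)·Δt = d  ⇒  (15+11.2 − 2φ)·0.5 = 7.9
φ = (26.20 − 7.9/0.5) / 2 = 5.20 mm/h.

φ ≈ 5.20 mm/h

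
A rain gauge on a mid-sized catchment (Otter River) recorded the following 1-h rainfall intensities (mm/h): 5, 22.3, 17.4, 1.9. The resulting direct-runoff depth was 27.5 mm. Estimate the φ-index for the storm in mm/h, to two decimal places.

Only the 2 blocks with intensity above φ contribute runoff: 22.3, 17.4 mm/h.
Σ(I−φ)·Δt = d  ⇒  (22.3+17.4 − 2φ)·1 = 27.5
φ = (39.70 − 27.5/1) / 2 = 6.10 mm/h.

φ ≈ 6.10 mm/h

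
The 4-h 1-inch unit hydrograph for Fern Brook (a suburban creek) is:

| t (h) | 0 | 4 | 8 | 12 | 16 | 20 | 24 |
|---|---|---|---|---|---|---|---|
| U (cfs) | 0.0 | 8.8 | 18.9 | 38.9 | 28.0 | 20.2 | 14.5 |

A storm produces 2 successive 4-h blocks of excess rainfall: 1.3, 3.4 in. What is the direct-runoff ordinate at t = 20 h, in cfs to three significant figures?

By discrete convolution, Q_j = Σ (P_i / 1 in) · U_{j−i}.
At t = 20 h (j=5): Q = (1.3/1)·20.2 + (3.4/1)·28.0 = 121 cfs.

Q ≈ 121 cfs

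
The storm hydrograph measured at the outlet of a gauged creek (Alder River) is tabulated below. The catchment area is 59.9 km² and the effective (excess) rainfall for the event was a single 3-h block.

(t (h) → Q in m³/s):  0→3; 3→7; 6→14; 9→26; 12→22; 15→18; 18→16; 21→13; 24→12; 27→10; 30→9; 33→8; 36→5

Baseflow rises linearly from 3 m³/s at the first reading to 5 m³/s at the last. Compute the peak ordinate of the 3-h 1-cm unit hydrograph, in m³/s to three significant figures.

U_p ≈ 11.2 m³/s

Direct runoff: 0.00, 3.83, 10.67, 22.50, 18.33, 14.17, 12.00, 8.83, 7.67, 5.50, 4.33, 3.17, 0.00 m³/s; ΣQ_DR = 111.0 m³/s, peak = 22.50 m³/s.
Runoff depth d = ΣQ_DR·Δt / A = 111.0 × 10800 / (59.9 km²) = 20.01 mm.
The 1-cm UH is the DRH scaled by (10 mm)/d, so U_p = 22.50 × 10/20.01 = 11.2 m³/s.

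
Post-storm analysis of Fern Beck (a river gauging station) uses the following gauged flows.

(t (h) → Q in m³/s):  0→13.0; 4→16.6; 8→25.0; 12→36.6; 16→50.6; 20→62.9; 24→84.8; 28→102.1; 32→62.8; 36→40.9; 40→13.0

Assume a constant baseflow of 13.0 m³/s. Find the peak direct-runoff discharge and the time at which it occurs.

Subtracting baseflow gives direct-runoff ordinates: 0.0, 3.6, 12.0, 23.6, 37.6, 49.9, 71.8, 89.1, 49.8, 27.9, 0.0 m³/s.
The maximum is 89.1 m³/s, occurring at the reading for t = 28 h.

Q_p = 89.1 m³/s at t = 28 h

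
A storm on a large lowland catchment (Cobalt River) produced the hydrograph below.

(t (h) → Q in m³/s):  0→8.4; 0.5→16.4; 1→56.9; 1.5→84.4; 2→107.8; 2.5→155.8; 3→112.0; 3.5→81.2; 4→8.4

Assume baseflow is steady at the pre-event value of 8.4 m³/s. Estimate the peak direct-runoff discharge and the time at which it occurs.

Q_p = 147.4 m³/s at t = 2.5 h

Subtracting baseflow gives direct-runoff ordinates: 0.0, 8.0, 48.5, 76.0, 99.4, 147.4, 103.6, 72.8, 0.0 m³/s.
The maximum is 147.4 m³/s, occurring at the reading for t = 2.5 h.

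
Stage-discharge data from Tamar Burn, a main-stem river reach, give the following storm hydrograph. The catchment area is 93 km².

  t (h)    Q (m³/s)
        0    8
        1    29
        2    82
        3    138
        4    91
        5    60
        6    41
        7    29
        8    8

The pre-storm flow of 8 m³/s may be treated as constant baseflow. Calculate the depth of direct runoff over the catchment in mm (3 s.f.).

Direct runoff: 0.0, 21.0, 74.0, 130.0, 83.0, 52.0, 33.0, 21.0, 0.0 m³/s; ΣQ_DR = 414.0 m³/s.
V = ΣQ_DR · Δt = 414.0 × 3600 s = 1.490 × 10^6 m³.
Over A = 93 km², depth = V / A = 16.0 mm.

d ≈ 16.0 mm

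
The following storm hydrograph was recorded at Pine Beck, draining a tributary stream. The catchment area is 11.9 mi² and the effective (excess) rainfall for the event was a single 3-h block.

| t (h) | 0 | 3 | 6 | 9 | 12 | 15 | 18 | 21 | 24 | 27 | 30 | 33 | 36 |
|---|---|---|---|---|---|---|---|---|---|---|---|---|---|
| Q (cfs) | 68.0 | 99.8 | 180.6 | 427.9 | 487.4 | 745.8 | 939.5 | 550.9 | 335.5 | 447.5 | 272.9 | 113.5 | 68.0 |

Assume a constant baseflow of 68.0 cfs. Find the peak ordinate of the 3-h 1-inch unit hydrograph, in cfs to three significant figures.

Direct runoff: 0.0, 31.8, 112.6, 359.9, 419.4, 677.8, 871.5, 482.9, 267.5, 379.5, 204.9, 45.5, 0.0 cfs; ΣQ_DR = 3853 cfs, peak = 871.5 cfs.
Runoff depth d = ΣQ_DR·Δt / A = 3853 × 10800 / (11.9 mi²) = 1.505 in.
The 1-inch UH is the DRH scaled by (1 in)/d, so U_p = 871.5 × 1/1.505 = 579 cfs.

U_p ≈ 579 cfs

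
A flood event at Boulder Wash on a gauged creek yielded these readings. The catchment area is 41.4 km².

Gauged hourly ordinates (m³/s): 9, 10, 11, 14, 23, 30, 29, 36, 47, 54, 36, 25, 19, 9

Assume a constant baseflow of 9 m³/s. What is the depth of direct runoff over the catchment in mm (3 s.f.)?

d ≈ 19.7 mm

Direct runoff: 0.0, 1.0, 2.0, 5.0, 14.0, 21.0, 20.0, 27.0, 38.0, 45.0, 27.0, 16.0, 10.0, 0.0 m³/s; ΣQ_DR = 226.0 m³/s.
V = ΣQ_DR · Δt = 226.0 × 3600 s = 8.136 × 10^5 m³.
Over A = 41.4 km², depth = V / A = 19.7 mm.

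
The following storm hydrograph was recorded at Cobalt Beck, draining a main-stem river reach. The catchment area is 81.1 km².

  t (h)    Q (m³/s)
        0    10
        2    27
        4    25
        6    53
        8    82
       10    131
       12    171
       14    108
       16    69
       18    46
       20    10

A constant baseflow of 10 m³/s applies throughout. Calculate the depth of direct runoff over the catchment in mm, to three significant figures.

Direct runoff: 0.0, 17.0, 15.0, 43.0, 72.0, 121.0, 161.0, 98.0, 59.0, 36.0, 0.0 m³/s; ΣQ_DR = 622.0 m³/s.
V = ΣQ_DR · Δt = 622.0 × 7200 s = 4.478 × 10^6 m³.
Over A = 81.1 km², depth = V / A = 55.2 mm.

d ≈ 55.2 mm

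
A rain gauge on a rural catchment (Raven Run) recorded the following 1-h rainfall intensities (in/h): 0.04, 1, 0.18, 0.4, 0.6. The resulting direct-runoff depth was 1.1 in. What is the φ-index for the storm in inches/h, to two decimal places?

φ ≈ 0.30 in/h

Only the 3 blocks with intensity above φ contribute runoff: 1, 0.4, 0.6 in/h.
Σ(I−φ)·Δt = d  ⇒  (1+0.4+0.6 − 3φ)·1 = 1.1
φ = (2.000 − 1.1/1) / 3 = 0.30 in/h.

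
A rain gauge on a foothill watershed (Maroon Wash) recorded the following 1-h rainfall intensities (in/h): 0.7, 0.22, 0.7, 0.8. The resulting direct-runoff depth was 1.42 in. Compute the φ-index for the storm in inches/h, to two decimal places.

φ ≈ 0.26 in/h

Only the 3 blocks with intensity above φ contribute runoff: 0.7, 0.7, 0.8 in/h.
Σ(I−φ)·Δt = d  ⇒  (0.7+0.7+0.8 − 3φ)·1 = 1.42
φ = (2.200 − 1.42/1) / 3 = 0.26 in/h.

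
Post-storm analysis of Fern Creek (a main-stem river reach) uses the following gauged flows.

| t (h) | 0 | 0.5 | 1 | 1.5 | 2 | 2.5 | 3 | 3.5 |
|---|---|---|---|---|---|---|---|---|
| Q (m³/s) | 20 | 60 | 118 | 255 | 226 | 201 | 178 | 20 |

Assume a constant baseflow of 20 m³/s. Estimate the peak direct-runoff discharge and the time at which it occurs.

Subtracting baseflow gives direct-runoff ordinates: 0.0, 40.0, 98.0, 235.0, 206.0, 181.0, 158.0, 0.0 m³/s.
The maximum is 235.0 m³/s, occurring at the reading for t = 1.5 h.

Q_p = 235.0 m³/s at t = 1.5 h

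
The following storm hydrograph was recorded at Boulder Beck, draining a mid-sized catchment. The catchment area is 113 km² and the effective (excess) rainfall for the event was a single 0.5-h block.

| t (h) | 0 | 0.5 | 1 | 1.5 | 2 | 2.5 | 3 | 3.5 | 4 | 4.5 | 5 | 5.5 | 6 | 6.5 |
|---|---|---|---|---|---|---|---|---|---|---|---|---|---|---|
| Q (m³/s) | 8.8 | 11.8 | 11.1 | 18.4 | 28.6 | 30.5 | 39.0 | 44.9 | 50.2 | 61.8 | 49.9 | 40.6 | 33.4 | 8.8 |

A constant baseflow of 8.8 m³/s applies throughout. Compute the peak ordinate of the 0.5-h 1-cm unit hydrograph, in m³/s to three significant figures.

Direct runoff: 0.0, 3.0, 2.3, 9.6, 19.8, 21.7, 30.2, 36.1, 41.4, 53.0, 41.1, 31.8, 24.6, 0.0 m³/s; ΣQ_DR = 314.6 m³/s, peak = 53.0 m³/s.
Runoff depth d = ΣQ_DR·Δt / A = 314.6 × 1800 / (113 km²) = 5.011 mm.
The 1-cm UH is the DRH scaled by (10 mm)/d, so U_p = 53.0 × 10/5.011 = 106 m³/s.

U_p ≈ 106 m³/s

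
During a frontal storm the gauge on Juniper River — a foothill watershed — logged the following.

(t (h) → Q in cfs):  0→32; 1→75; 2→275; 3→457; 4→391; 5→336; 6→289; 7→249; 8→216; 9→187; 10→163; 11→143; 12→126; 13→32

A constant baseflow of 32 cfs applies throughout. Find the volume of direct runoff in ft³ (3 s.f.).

V ≈ 9.08 × 10^6 ft³

Direct-runoff ordinates (Q − Q_b): 0.0, 43.0, 243.0, 425.0, 359.0, 304.0, 257.0, 217.0, 184.0, 155.0, 131.0, 111.0, 94.0, 0.0 cfs.
ΣQ_DR = 2523 cfs.
With Δt = 1 h = 3600 s, V = ΣQ_DR · Δt = 2523 × 3600 = 9.08 × 10^6 ft³.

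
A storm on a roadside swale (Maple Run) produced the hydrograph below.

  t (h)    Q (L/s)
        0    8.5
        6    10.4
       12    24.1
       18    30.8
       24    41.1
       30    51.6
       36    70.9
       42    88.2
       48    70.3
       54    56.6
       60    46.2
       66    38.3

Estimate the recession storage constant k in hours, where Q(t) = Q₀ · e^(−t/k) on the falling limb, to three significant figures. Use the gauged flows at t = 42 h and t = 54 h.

k ≈ 27.1 h

On the falling limb, Q drops from 88.2 to 56.6 L/s between t = 42 h and t = 54 h (Δt = 12 h).
k = −Δt / ln(Q₂/Q₁) = −12 / ln(56.6/88.2) = 27.1 h.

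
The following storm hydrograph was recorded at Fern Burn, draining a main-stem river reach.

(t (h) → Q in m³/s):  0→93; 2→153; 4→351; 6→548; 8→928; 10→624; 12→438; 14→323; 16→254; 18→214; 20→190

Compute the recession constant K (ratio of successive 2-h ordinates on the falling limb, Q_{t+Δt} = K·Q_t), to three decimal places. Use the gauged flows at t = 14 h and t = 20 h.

Using the recession-limb readings at t = 14 h and t = 20 h: Q falls from 323 to 190 m³/s over 3 intervals.
K = (Q₂/Q₁)^(1/3) = (190/323)^(1/3) = 0.838.

K ≈ 0.838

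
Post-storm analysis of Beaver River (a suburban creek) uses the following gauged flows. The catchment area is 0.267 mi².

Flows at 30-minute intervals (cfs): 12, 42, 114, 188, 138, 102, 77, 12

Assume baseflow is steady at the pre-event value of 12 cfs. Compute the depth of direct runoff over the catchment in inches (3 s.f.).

d ≈ 1.71 in

Direct runoff: 0.0, 30.0, 102.0, 176.0, 126.0, 90.0, 65.0, 0.0 cfs; ΣQ_DR = 589.0 cfs.
V = ΣQ_DR · Δt = 589.0 × 1800 s = 1.060 × 10^6 ft³.
Over A = 0.267 mi², depth = V / A = 1.71 in.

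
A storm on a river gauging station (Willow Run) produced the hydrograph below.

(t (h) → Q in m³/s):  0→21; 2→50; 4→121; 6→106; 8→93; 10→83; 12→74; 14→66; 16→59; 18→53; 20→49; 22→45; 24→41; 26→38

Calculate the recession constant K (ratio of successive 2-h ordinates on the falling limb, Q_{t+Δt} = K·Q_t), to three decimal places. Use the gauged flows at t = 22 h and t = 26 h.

Using the recession-limb readings at t = 22 h and t = 26 h: Q falls from 45 to 38 m³/s over 2 intervals.
K = (Q₂/Q₁)^(1/2) = (38/45)^(1/2) = 0.919.

K ≈ 0.919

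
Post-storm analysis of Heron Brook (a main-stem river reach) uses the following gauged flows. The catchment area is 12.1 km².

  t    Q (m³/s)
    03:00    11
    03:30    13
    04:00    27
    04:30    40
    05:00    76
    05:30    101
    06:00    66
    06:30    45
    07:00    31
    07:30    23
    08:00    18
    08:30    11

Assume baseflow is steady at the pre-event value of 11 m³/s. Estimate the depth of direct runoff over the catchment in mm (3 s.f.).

d ≈ 49.1 mm

Direct runoff: 0.0, 2.0, 16.0, 29.0, 65.0, 90.0, 55.0, 34.0, 20.0, 12.0, 7.0, 0.0 m³/s; ΣQ_DR = 330.0 m³/s.
V = ΣQ_DR · Δt = 330.0 × 1800 s = 5.940 × 10^5 m³.
Over A = 12.1 km², depth = V / A = 49.1 mm.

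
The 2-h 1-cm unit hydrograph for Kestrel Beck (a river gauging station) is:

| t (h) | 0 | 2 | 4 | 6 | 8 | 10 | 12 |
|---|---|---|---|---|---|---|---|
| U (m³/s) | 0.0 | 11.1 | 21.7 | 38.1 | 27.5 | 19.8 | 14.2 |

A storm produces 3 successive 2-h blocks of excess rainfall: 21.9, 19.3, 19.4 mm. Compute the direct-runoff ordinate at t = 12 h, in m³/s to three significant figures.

Q ≈ 123 m³/s

By discrete convolution, Q_j = Σ (P_i / 10 mm) · U_{j−i}.
At t = 12 h (j=6): Q = (21.9/10)·14.2 + (19.3/10)·19.8 + (19.4/10)·27.5 = 123 m³/s.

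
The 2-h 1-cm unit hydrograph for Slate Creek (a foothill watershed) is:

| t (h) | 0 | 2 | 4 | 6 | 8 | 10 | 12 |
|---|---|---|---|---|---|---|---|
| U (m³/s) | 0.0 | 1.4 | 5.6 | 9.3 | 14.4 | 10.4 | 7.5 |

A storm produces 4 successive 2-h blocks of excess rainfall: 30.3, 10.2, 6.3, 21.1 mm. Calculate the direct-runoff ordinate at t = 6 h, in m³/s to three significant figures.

By discrete convolution, Q_j = Σ (P_i / 10 mm) · U_{j−i}.
At t = 6 h (j=3): Q = (30.3/10)·9.3 + (10.2/10)·5.6 + (6.3/10)·1.4 + (21.1/10)·0.0 = 34.8 m³/s.

Q ≈ 34.8 m³/s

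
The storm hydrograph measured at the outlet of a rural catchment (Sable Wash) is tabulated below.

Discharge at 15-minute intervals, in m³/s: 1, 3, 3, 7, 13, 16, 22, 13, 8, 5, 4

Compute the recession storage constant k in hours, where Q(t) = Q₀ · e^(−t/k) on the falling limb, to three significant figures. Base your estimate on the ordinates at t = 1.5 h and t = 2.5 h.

k ≈ 0.587 h

On the falling limb, Q drops from 22 to 4 m³/s between t = 1.5 h and t = 2.5 h (Δt = 1 h).
k = −Δt / ln(Q₂/Q₁) = −1 / ln(4/22) = 0.587 h.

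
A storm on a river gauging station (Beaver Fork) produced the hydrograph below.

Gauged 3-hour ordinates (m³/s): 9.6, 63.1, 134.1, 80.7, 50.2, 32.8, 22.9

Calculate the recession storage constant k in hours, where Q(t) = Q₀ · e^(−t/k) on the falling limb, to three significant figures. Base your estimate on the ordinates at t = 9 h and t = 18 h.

k ≈ 7.15 h

On the falling limb, Q drops from 80.7 to 22.9 m³/s between t = 9 h and t = 18 h (Δt = 9 h).
k = −Δt / ln(Q₂/Q₁) = −9 / ln(22.9/80.7) = 7.15 h.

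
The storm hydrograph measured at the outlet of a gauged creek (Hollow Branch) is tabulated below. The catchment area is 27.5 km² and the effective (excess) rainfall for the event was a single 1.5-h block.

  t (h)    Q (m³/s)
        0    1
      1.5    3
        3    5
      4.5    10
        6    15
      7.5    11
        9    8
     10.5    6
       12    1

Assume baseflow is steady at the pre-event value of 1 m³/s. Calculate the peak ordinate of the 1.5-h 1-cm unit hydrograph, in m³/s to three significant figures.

U_p ≈ 14.0 m³/s

Direct runoff: 0.0, 2.0, 4.0, 9.0, 14.0, 10.0, 7.0, 5.0, 0.0 m³/s; ΣQ_DR = 51.00 m³/s, peak = 14.0 m³/s.
Runoff depth d = ΣQ_DR·Δt / A = 51.00 × 5400 / (27.5 km²) = 10.01 mm.
The 1-cm UH is the DRH scaled by (10 mm)/d, so U_p = 14.0 × 10/10.01 = 14.0 m³/s.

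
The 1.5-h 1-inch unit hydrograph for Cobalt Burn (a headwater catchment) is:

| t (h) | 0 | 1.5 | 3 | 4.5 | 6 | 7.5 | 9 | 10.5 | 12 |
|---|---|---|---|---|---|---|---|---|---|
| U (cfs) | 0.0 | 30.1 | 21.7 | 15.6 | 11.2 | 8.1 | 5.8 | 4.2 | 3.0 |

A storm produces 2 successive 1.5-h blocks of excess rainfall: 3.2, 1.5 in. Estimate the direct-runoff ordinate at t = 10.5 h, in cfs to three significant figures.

By discrete convolution, Q_j = Σ (P_i / 1 in) · U_{j−i}.
At t = 10.5 h (j=7): Q = (3.2/1)·4.2 + (1.5/1)·5.8 = 22.1 cfs.

Q ≈ 22.1 cfs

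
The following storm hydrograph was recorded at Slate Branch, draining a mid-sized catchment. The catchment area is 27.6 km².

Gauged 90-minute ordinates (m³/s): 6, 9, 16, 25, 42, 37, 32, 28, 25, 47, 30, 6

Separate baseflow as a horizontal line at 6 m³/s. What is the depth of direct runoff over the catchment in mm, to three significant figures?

Direct runoff: 0.0, 3.0, 10.0, 19.0, 36.0, 31.0, 26.0, 22.0, 19.0, 41.0, 24.0, 0.0 m³/s; ΣQ_DR = 231.0 m³/s.
V = ΣQ_DR · Δt = 231.0 × 5400 s = 1.247 × 10^6 m³.
Over A = 27.6 km², depth = V / A = 45.2 mm.

d ≈ 45.2 mm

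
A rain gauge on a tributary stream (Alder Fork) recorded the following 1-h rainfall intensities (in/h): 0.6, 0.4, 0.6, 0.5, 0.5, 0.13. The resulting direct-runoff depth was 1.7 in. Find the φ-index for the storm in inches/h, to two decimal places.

Only the 5 blocks with intensity above φ contribute runoff: 0.6, 0.4, 0.6, 0.5, 0.5 in/h.
Σ(I−φ)·Δt = d  ⇒  (0.6+0.4+0.6+0.5+0.5 − 5φ)·1 = 1.7
φ = (2.600 − 1.7/1) / 5 = 0.18 in/h.

φ ≈ 0.18 in/h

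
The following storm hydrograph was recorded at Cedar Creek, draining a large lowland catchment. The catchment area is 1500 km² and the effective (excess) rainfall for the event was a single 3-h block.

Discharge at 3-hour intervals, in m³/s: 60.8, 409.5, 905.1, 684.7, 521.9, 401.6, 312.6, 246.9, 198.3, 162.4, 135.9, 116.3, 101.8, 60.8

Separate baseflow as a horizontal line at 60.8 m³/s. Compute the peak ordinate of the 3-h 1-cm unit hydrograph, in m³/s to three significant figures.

Direct runoff: 0.0, 348.7, 844.3, 623.9, 461.1, 340.8, 251.8, 186.1, 137.5, 101.6, 75.1, 55.5, 41.0, 0.0 m³/s; ΣQ_DR = 3467 m³/s, peak = 844.3 m³/s.
Runoff depth d = ΣQ_DR·Δt / A = 3467 × 10800 / (1500 km²) = 24.97 mm.
The 1-cm UH is the DRH scaled by (10 mm)/d, so U_p = 844.3 × 10/24.97 = 338 m³/s.

U_p ≈ 338 m³/s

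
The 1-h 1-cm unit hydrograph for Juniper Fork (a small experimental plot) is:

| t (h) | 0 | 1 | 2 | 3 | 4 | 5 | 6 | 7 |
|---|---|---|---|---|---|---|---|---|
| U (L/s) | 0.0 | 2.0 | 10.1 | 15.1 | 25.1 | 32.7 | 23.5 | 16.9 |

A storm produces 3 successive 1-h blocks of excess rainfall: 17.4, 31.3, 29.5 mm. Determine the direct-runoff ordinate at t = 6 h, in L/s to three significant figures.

Q ≈ 217 L/s

By discrete convolution, Q_j = Σ (P_i / 10 mm) · U_{j−i}.
At t = 6 h (j=6): Q = (17.4/10)·23.5 + (31.3/10)·32.7 + (29.5/10)·25.1 = 217 L/s.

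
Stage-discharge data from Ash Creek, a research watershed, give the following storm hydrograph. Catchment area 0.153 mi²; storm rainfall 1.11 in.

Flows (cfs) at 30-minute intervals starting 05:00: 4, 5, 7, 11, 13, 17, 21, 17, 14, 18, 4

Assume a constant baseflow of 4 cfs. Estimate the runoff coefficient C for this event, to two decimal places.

C ≈ 0.40

ΣQ_DR = 87.00 cfs; V = ΣQ_DR·Δt = 1.566 × 10^5 ft³.
Runoff depth d = V / A = 0.4406 in.
C = d / P = 0.4406 / 1.11 = 0.40.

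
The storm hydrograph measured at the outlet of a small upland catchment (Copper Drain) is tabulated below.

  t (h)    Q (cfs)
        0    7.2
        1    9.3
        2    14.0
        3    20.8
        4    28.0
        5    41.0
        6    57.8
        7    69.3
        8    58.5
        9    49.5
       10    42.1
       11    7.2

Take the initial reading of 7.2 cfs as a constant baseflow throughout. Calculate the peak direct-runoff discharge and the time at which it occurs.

Q_p = 62.1 cfs at t = 7 h

Subtracting baseflow gives direct-runoff ordinates: 0.0, 2.1, 6.8, 13.6, 20.8, 33.8, 50.6, 62.1, 51.3, 42.3, 34.9, 0.0 cfs.
The maximum is 62.1 cfs, occurring at the reading for t = 7 h.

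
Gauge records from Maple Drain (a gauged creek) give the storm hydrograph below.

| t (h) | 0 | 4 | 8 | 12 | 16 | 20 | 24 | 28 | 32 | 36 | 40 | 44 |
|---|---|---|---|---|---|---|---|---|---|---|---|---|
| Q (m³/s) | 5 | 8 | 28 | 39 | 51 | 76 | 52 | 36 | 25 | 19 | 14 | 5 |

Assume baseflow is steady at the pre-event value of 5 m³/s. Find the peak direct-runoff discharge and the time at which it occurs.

Q_p = 71.0 m³/s at t = 20 h

Subtracting baseflow gives direct-runoff ordinates: 0.0, 3.0, 23.0, 34.0, 46.0, 71.0, 47.0, 31.0, 20.0, 14.0, 9.0, 0.0 m³/s.
The maximum is 71.0 m³/s, occurring at the reading for t = 20 h.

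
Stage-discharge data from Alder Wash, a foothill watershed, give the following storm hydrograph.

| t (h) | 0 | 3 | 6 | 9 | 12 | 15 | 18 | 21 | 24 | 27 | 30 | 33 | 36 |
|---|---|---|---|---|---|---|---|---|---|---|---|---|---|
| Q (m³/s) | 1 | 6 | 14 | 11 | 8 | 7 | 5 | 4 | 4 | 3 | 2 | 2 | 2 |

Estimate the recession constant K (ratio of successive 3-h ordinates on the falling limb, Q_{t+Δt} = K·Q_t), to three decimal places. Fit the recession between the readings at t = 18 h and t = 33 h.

K ≈ 0.833

Using the recession-limb readings at t = 18 h and t = 33 h: Q falls from 5 to 2 m³/s over 5 intervals.
K = (Q₂/Q₁)^(1/5) = (2/5)^(1/5) = 0.833.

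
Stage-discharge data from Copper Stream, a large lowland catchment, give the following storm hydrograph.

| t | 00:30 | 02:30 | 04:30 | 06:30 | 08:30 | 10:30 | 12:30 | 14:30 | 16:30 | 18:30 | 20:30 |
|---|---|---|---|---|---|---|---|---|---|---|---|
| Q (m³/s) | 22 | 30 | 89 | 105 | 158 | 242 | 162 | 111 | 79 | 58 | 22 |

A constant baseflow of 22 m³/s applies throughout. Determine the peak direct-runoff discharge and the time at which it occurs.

Subtracting baseflow gives direct-runoff ordinates: 0.0, 8.0, 67.0, 83.0, 136.0, 220.0, 140.0, 89.0, 57.0, 36.0, 0.0 m³/s.
The maximum is 220.0 m³/s, occurring at the reading for t = 10:30.

Q_p = 220.0 m³/s at t = 10:30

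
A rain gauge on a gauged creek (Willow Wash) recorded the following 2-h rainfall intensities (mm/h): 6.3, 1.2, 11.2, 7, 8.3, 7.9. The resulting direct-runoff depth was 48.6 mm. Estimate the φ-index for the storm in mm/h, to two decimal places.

Only the 5 blocks with intensity above φ contribute runoff: 6.3, 11.2, 7, 8.3, 7.9 mm/h.
Σ(I−φ)·Δt = d  ⇒  (6.3+11.2+7+8.3+7.9 − 5φ)·2 = 48.6
φ = (40.70 − 48.6/2) / 5 = 3.28 mm/h.

φ ≈ 3.28 mm/h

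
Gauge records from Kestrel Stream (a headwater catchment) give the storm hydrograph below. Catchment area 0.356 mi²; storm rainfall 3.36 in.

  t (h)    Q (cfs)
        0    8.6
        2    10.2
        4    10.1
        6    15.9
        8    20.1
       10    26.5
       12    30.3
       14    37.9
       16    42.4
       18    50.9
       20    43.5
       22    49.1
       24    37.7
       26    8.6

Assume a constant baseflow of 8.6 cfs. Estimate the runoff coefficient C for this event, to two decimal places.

C ≈ 0.70

ΣQ_DR = 271.4 cfs; V = ΣQ_DR·Δt = 1.954 × 10^6 ft³.
Runoff depth d = V / A = 2.363 in.
C = d / P = 2.363 / 3.36 = 0.70.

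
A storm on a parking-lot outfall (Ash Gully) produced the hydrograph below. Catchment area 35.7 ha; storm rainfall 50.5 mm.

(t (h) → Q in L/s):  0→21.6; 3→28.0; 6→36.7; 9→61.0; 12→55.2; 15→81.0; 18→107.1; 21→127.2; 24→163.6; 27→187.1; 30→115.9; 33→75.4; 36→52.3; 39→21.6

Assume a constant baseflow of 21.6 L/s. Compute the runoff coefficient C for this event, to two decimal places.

ΣQ_DR = 831.3 L/s; V = ΣQ_DR·Δt = 8.978 × 10^6 L.
Runoff depth d = V / A = 25.15 mm.
C = d / P = 25.15 / 50.5 = 0.50.

C ≈ 0.50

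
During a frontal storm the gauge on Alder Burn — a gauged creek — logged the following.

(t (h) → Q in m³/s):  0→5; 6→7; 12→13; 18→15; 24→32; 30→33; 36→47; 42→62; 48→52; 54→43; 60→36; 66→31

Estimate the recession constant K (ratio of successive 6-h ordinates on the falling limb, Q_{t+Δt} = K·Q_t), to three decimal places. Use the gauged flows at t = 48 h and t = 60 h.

Using the recession-limb readings at t = 48 h and t = 60 h: Q falls from 52 to 36 m³/s over 2 intervals.
K = (Q₂/Q₁)^(1/2) = (36/52)^(1/2) = 0.832.

K ≈ 0.832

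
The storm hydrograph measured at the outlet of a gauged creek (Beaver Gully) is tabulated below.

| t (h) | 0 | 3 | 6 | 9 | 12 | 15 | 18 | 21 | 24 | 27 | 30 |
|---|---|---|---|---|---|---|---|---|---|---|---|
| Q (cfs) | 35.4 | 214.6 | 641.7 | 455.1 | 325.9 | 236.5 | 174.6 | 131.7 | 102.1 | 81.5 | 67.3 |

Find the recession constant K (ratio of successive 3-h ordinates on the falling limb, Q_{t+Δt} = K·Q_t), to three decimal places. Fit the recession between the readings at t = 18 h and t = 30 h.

Using the recession-limb readings at t = 18 h and t = 30 h: Q falls from 174.6 to 67.3 cfs over 4 intervals.
K = (Q₂/Q₁)^(1/4) = (67.3/174.6)^(1/4) = 0.788.

K ≈ 0.788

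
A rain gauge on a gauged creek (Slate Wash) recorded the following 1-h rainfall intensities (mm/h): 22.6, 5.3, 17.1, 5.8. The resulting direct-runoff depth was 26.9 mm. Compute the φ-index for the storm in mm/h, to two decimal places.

Only the 2 blocks with intensity above φ contribute runoff: 22.6, 17.1 mm/h.
Σ(I−φ)·Δt = d  ⇒  (22.6+17.1 − 2φ)·1 = 26.9
φ = (39.70 − 26.9/1) / 2 = 6.40 mm/h.

φ ≈ 6.40 mm/h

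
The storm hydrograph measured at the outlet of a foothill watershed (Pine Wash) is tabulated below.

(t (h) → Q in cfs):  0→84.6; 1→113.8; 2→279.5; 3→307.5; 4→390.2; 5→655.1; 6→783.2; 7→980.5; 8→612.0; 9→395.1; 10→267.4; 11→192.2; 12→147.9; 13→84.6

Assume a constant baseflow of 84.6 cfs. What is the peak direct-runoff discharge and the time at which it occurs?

Subtracting baseflow gives direct-runoff ordinates: 0.0, 29.2, 194.9, 222.9, 305.6, 570.5, 698.6, 895.9, 527.4, 310.5, 182.8, 107.6, 63.3, 0.0 cfs.
The maximum is 895.9 cfs, occurring at the reading for t = 7 h.

Q_p = 895.9 cfs at t = 7 h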